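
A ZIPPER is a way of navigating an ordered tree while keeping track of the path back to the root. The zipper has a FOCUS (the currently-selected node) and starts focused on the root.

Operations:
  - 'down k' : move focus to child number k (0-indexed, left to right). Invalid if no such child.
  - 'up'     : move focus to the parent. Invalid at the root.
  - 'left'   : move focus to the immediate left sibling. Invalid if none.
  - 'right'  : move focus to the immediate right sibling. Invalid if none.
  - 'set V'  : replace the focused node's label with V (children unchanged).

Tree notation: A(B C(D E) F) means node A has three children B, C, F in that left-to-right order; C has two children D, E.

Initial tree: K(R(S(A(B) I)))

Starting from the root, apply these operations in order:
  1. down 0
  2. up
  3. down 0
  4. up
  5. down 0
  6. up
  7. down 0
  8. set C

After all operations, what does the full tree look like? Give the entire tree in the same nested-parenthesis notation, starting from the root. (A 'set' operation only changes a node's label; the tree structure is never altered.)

Answer: K(C(S(A(B) I)))

Derivation:
Step 1 (down 0): focus=R path=0 depth=1 children=['S'] left=[] right=[] parent=K
Step 2 (up): focus=K path=root depth=0 children=['R'] (at root)
Step 3 (down 0): focus=R path=0 depth=1 children=['S'] left=[] right=[] parent=K
Step 4 (up): focus=K path=root depth=0 children=['R'] (at root)
Step 5 (down 0): focus=R path=0 depth=1 children=['S'] left=[] right=[] parent=K
Step 6 (up): focus=K path=root depth=0 children=['R'] (at root)
Step 7 (down 0): focus=R path=0 depth=1 children=['S'] left=[] right=[] parent=K
Step 8 (set C): focus=C path=0 depth=1 children=['S'] left=[] right=[] parent=K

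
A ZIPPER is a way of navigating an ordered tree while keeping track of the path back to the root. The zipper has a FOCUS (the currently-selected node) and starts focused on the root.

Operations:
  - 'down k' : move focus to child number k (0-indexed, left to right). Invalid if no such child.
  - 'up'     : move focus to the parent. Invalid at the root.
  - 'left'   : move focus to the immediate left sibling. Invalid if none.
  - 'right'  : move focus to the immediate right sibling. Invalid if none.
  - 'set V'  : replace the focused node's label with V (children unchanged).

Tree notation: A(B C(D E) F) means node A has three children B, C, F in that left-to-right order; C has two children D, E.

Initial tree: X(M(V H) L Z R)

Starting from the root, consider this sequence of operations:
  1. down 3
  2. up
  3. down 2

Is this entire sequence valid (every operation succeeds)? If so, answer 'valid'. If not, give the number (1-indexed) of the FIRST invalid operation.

Step 1 (down 3): focus=R path=3 depth=1 children=[] left=['M', 'L', 'Z'] right=[] parent=X
Step 2 (up): focus=X path=root depth=0 children=['M', 'L', 'Z', 'R'] (at root)
Step 3 (down 2): focus=Z path=2 depth=1 children=[] left=['M', 'L'] right=['R'] parent=X

Answer: valid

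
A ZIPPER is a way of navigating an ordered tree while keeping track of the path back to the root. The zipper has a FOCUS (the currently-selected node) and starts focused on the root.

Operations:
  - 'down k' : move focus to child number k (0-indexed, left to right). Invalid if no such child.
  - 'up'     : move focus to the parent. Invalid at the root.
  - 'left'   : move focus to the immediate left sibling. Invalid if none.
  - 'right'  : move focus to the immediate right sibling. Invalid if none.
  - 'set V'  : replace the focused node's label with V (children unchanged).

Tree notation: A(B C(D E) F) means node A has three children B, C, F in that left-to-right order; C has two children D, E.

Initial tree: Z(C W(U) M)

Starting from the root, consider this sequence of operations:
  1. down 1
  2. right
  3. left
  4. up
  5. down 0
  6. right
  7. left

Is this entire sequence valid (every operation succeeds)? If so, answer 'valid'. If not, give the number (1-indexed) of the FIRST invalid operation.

Step 1 (down 1): focus=W path=1 depth=1 children=['U'] left=['C'] right=['M'] parent=Z
Step 2 (right): focus=M path=2 depth=1 children=[] left=['C', 'W'] right=[] parent=Z
Step 3 (left): focus=W path=1 depth=1 children=['U'] left=['C'] right=['M'] parent=Z
Step 4 (up): focus=Z path=root depth=0 children=['C', 'W', 'M'] (at root)
Step 5 (down 0): focus=C path=0 depth=1 children=[] left=[] right=['W', 'M'] parent=Z
Step 6 (right): focus=W path=1 depth=1 children=['U'] left=['C'] right=['M'] parent=Z
Step 7 (left): focus=C path=0 depth=1 children=[] left=[] right=['W', 'M'] parent=Z

Answer: valid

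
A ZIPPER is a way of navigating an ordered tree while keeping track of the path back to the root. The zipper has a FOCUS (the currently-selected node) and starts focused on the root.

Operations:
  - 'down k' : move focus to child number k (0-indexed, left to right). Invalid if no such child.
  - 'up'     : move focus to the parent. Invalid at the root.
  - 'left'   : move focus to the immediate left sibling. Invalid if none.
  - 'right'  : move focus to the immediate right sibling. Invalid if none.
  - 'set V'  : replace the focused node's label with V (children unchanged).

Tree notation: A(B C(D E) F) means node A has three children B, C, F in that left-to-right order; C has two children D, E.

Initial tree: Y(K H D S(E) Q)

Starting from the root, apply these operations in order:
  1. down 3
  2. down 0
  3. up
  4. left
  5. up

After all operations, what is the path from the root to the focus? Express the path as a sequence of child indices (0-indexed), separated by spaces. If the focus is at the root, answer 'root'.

Answer: root

Derivation:
Step 1 (down 3): focus=S path=3 depth=1 children=['E'] left=['K', 'H', 'D'] right=['Q'] parent=Y
Step 2 (down 0): focus=E path=3/0 depth=2 children=[] left=[] right=[] parent=S
Step 3 (up): focus=S path=3 depth=1 children=['E'] left=['K', 'H', 'D'] right=['Q'] parent=Y
Step 4 (left): focus=D path=2 depth=1 children=[] left=['K', 'H'] right=['S', 'Q'] parent=Y
Step 5 (up): focus=Y path=root depth=0 children=['K', 'H', 'D', 'S', 'Q'] (at root)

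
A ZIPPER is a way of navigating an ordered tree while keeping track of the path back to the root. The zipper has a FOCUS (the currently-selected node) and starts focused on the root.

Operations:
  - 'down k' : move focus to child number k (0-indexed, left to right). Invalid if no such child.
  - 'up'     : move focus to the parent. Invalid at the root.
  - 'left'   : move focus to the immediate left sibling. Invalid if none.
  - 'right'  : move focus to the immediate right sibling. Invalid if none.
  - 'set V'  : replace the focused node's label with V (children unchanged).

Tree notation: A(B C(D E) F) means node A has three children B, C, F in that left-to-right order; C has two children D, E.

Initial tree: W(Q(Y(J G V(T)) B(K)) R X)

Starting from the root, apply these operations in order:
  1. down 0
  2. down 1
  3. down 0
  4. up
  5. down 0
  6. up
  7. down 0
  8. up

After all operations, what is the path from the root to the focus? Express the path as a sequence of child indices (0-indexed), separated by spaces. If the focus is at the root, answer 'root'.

Step 1 (down 0): focus=Q path=0 depth=1 children=['Y', 'B'] left=[] right=['R', 'X'] parent=W
Step 2 (down 1): focus=B path=0/1 depth=2 children=['K'] left=['Y'] right=[] parent=Q
Step 3 (down 0): focus=K path=0/1/0 depth=3 children=[] left=[] right=[] parent=B
Step 4 (up): focus=B path=0/1 depth=2 children=['K'] left=['Y'] right=[] parent=Q
Step 5 (down 0): focus=K path=0/1/0 depth=3 children=[] left=[] right=[] parent=B
Step 6 (up): focus=B path=0/1 depth=2 children=['K'] left=['Y'] right=[] parent=Q
Step 7 (down 0): focus=K path=0/1/0 depth=3 children=[] left=[] right=[] parent=B
Step 8 (up): focus=B path=0/1 depth=2 children=['K'] left=['Y'] right=[] parent=Q

Answer: 0 1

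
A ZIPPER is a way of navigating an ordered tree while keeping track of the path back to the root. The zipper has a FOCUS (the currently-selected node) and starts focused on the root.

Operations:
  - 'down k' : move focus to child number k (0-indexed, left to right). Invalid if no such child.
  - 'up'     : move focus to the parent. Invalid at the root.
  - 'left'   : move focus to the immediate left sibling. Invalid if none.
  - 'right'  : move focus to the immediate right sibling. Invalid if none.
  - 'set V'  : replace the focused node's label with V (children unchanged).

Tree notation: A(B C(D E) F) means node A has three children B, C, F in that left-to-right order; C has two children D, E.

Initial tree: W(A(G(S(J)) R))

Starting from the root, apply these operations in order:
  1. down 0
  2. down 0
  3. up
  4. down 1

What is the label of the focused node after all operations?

Step 1 (down 0): focus=A path=0 depth=1 children=['G', 'R'] left=[] right=[] parent=W
Step 2 (down 0): focus=G path=0/0 depth=2 children=['S'] left=[] right=['R'] parent=A
Step 3 (up): focus=A path=0 depth=1 children=['G', 'R'] left=[] right=[] parent=W
Step 4 (down 1): focus=R path=0/1 depth=2 children=[] left=['G'] right=[] parent=A

Answer: R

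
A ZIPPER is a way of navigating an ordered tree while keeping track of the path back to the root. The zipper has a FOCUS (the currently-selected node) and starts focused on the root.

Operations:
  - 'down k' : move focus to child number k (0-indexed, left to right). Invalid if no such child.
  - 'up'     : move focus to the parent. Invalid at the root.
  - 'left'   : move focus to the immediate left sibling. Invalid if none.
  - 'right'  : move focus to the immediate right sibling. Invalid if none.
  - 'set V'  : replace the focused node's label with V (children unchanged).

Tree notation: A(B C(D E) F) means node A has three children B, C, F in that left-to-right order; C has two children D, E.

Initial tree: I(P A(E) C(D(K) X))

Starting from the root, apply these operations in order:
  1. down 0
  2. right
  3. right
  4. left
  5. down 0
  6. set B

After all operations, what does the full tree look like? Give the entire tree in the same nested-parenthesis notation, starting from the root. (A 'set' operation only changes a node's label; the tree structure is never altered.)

Step 1 (down 0): focus=P path=0 depth=1 children=[] left=[] right=['A', 'C'] parent=I
Step 2 (right): focus=A path=1 depth=1 children=['E'] left=['P'] right=['C'] parent=I
Step 3 (right): focus=C path=2 depth=1 children=['D', 'X'] left=['P', 'A'] right=[] parent=I
Step 4 (left): focus=A path=1 depth=1 children=['E'] left=['P'] right=['C'] parent=I
Step 5 (down 0): focus=E path=1/0 depth=2 children=[] left=[] right=[] parent=A
Step 6 (set B): focus=B path=1/0 depth=2 children=[] left=[] right=[] parent=A

Answer: I(P A(B) C(D(K) X))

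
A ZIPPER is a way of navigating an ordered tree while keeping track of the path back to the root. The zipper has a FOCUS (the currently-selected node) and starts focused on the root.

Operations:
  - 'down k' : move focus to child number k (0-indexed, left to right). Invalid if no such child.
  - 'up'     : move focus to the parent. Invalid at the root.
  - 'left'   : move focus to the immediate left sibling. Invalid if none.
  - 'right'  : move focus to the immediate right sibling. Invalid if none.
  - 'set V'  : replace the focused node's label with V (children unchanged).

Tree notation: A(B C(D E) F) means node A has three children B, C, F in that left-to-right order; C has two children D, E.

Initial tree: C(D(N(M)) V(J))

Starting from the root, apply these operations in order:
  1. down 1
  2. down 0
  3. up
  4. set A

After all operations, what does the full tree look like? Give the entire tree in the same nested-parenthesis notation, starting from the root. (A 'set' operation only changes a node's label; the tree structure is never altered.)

Answer: C(D(N(M)) A(J))

Derivation:
Step 1 (down 1): focus=V path=1 depth=1 children=['J'] left=['D'] right=[] parent=C
Step 2 (down 0): focus=J path=1/0 depth=2 children=[] left=[] right=[] parent=V
Step 3 (up): focus=V path=1 depth=1 children=['J'] left=['D'] right=[] parent=C
Step 4 (set A): focus=A path=1 depth=1 children=['J'] left=['D'] right=[] parent=C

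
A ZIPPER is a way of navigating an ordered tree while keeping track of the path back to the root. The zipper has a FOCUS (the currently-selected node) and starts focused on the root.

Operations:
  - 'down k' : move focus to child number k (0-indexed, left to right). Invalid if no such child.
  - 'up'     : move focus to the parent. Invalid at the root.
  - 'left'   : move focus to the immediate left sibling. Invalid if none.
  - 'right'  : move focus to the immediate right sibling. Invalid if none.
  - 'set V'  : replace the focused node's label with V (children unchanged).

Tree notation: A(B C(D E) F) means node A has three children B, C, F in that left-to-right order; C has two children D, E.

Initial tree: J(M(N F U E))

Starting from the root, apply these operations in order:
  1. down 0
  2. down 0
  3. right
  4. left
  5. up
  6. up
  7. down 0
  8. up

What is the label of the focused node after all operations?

Step 1 (down 0): focus=M path=0 depth=1 children=['N', 'F', 'U', 'E'] left=[] right=[] parent=J
Step 2 (down 0): focus=N path=0/0 depth=2 children=[] left=[] right=['F', 'U', 'E'] parent=M
Step 3 (right): focus=F path=0/1 depth=2 children=[] left=['N'] right=['U', 'E'] parent=M
Step 4 (left): focus=N path=0/0 depth=2 children=[] left=[] right=['F', 'U', 'E'] parent=M
Step 5 (up): focus=M path=0 depth=1 children=['N', 'F', 'U', 'E'] left=[] right=[] parent=J
Step 6 (up): focus=J path=root depth=0 children=['M'] (at root)
Step 7 (down 0): focus=M path=0 depth=1 children=['N', 'F', 'U', 'E'] left=[] right=[] parent=J
Step 8 (up): focus=J path=root depth=0 children=['M'] (at root)

Answer: J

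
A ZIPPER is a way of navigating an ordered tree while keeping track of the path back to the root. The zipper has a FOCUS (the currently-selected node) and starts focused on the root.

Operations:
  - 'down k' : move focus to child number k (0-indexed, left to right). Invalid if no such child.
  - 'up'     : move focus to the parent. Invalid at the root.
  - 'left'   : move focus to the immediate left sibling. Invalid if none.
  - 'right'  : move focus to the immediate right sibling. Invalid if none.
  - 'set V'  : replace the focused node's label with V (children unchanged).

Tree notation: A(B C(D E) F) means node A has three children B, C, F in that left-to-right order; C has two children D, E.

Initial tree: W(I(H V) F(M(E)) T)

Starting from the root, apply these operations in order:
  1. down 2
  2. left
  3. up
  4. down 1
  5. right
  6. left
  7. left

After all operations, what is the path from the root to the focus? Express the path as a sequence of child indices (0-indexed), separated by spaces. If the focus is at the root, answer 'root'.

Answer: 0

Derivation:
Step 1 (down 2): focus=T path=2 depth=1 children=[] left=['I', 'F'] right=[] parent=W
Step 2 (left): focus=F path=1 depth=1 children=['M'] left=['I'] right=['T'] parent=W
Step 3 (up): focus=W path=root depth=0 children=['I', 'F', 'T'] (at root)
Step 4 (down 1): focus=F path=1 depth=1 children=['M'] left=['I'] right=['T'] parent=W
Step 5 (right): focus=T path=2 depth=1 children=[] left=['I', 'F'] right=[] parent=W
Step 6 (left): focus=F path=1 depth=1 children=['M'] left=['I'] right=['T'] parent=W
Step 7 (left): focus=I path=0 depth=1 children=['H', 'V'] left=[] right=['F', 'T'] parent=W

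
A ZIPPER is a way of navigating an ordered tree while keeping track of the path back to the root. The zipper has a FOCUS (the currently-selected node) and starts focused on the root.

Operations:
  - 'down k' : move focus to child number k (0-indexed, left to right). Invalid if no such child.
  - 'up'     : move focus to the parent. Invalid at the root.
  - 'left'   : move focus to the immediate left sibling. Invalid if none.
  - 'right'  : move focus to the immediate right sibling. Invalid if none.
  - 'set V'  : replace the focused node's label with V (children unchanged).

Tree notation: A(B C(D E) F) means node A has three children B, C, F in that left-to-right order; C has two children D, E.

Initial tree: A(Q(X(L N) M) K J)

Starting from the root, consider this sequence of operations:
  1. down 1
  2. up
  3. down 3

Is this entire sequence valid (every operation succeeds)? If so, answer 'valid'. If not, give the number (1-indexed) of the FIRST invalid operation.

Step 1 (down 1): focus=K path=1 depth=1 children=[] left=['Q'] right=['J'] parent=A
Step 2 (up): focus=A path=root depth=0 children=['Q', 'K', 'J'] (at root)
Step 3 (down 3): INVALID

Answer: 3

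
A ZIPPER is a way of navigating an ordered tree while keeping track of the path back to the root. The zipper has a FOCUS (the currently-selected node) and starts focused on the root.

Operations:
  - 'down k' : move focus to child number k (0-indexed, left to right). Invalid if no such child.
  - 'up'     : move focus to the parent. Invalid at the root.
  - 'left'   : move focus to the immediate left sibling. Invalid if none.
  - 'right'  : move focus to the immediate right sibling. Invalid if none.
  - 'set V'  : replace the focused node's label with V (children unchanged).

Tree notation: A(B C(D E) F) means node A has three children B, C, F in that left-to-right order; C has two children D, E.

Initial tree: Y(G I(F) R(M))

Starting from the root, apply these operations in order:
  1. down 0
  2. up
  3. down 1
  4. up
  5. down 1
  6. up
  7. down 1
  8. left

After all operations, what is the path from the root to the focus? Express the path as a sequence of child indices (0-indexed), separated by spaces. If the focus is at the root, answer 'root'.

Answer: 0

Derivation:
Step 1 (down 0): focus=G path=0 depth=1 children=[] left=[] right=['I', 'R'] parent=Y
Step 2 (up): focus=Y path=root depth=0 children=['G', 'I', 'R'] (at root)
Step 3 (down 1): focus=I path=1 depth=1 children=['F'] left=['G'] right=['R'] parent=Y
Step 4 (up): focus=Y path=root depth=0 children=['G', 'I', 'R'] (at root)
Step 5 (down 1): focus=I path=1 depth=1 children=['F'] left=['G'] right=['R'] parent=Y
Step 6 (up): focus=Y path=root depth=0 children=['G', 'I', 'R'] (at root)
Step 7 (down 1): focus=I path=1 depth=1 children=['F'] left=['G'] right=['R'] parent=Y
Step 8 (left): focus=G path=0 depth=1 children=[] left=[] right=['I', 'R'] parent=Y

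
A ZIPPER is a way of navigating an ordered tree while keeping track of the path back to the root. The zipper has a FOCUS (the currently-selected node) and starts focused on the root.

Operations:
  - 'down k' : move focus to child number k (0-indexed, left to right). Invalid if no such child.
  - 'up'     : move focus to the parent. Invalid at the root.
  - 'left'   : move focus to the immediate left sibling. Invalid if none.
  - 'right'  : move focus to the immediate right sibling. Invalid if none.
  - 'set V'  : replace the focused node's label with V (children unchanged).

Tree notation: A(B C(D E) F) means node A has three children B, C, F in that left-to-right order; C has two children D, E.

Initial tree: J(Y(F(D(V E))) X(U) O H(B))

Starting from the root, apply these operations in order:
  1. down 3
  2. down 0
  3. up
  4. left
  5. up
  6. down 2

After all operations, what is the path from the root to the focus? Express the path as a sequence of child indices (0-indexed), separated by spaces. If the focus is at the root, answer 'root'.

Step 1 (down 3): focus=H path=3 depth=1 children=['B'] left=['Y', 'X', 'O'] right=[] parent=J
Step 2 (down 0): focus=B path=3/0 depth=2 children=[] left=[] right=[] parent=H
Step 3 (up): focus=H path=3 depth=1 children=['B'] left=['Y', 'X', 'O'] right=[] parent=J
Step 4 (left): focus=O path=2 depth=1 children=[] left=['Y', 'X'] right=['H'] parent=J
Step 5 (up): focus=J path=root depth=0 children=['Y', 'X', 'O', 'H'] (at root)
Step 6 (down 2): focus=O path=2 depth=1 children=[] left=['Y', 'X'] right=['H'] parent=J

Answer: 2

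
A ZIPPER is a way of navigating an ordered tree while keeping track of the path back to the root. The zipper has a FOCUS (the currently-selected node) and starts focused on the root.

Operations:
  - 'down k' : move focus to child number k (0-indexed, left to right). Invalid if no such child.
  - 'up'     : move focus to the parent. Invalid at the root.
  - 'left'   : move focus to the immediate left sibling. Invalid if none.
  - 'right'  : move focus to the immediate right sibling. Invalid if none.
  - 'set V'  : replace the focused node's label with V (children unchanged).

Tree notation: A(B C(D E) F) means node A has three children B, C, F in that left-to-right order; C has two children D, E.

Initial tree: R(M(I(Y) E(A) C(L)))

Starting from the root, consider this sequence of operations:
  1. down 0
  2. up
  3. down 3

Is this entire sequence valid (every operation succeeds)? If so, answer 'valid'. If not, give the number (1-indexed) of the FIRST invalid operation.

Step 1 (down 0): focus=M path=0 depth=1 children=['I', 'E', 'C'] left=[] right=[] parent=R
Step 2 (up): focus=R path=root depth=0 children=['M'] (at root)
Step 3 (down 3): INVALID

Answer: 3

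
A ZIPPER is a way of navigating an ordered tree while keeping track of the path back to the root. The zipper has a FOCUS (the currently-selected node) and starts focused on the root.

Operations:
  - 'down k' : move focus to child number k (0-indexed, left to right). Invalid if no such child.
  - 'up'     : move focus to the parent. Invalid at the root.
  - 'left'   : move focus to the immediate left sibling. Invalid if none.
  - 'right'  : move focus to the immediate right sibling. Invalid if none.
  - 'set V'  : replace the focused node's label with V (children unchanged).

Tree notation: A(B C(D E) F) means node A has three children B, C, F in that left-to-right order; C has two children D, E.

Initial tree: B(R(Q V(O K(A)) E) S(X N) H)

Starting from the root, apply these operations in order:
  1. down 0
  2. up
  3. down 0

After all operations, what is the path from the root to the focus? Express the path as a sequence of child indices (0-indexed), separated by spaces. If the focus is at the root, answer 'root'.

Answer: 0

Derivation:
Step 1 (down 0): focus=R path=0 depth=1 children=['Q', 'V', 'E'] left=[] right=['S', 'H'] parent=B
Step 2 (up): focus=B path=root depth=0 children=['R', 'S', 'H'] (at root)
Step 3 (down 0): focus=R path=0 depth=1 children=['Q', 'V', 'E'] left=[] right=['S', 'H'] parent=B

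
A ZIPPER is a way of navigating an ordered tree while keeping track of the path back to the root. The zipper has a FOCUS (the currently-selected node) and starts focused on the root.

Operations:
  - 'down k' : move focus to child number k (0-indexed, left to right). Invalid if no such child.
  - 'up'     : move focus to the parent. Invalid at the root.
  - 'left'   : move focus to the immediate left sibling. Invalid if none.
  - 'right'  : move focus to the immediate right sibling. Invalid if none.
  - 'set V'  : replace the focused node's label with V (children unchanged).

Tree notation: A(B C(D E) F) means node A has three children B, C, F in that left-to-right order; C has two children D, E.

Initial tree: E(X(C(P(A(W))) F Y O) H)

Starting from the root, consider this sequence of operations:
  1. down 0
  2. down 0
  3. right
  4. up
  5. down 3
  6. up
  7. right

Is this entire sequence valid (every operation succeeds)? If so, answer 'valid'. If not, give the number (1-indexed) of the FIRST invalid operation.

Answer: valid

Derivation:
Step 1 (down 0): focus=X path=0 depth=1 children=['C', 'F', 'Y', 'O'] left=[] right=['H'] parent=E
Step 2 (down 0): focus=C path=0/0 depth=2 children=['P'] left=[] right=['F', 'Y', 'O'] parent=X
Step 3 (right): focus=F path=0/1 depth=2 children=[] left=['C'] right=['Y', 'O'] parent=X
Step 4 (up): focus=X path=0 depth=1 children=['C', 'F', 'Y', 'O'] left=[] right=['H'] parent=E
Step 5 (down 3): focus=O path=0/3 depth=2 children=[] left=['C', 'F', 'Y'] right=[] parent=X
Step 6 (up): focus=X path=0 depth=1 children=['C', 'F', 'Y', 'O'] left=[] right=['H'] parent=E
Step 7 (right): focus=H path=1 depth=1 children=[] left=['X'] right=[] parent=E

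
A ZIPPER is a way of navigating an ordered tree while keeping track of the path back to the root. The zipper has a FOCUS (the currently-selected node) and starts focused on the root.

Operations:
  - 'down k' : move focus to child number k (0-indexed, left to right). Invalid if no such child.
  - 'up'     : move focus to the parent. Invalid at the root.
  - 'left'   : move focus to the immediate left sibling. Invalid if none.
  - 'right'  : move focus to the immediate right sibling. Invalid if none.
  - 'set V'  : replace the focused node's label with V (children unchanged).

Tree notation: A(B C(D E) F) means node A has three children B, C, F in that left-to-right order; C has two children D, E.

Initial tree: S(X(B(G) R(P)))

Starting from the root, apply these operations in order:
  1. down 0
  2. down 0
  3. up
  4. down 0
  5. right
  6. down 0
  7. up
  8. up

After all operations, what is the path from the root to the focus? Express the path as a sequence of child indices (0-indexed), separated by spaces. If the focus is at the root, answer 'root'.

Answer: 0

Derivation:
Step 1 (down 0): focus=X path=0 depth=1 children=['B', 'R'] left=[] right=[] parent=S
Step 2 (down 0): focus=B path=0/0 depth=2 children=['G'] left=[] right=['R'] parent=X
Step 3 (up): focus=X path=0 depth=1 children=['B', 'R'] left=[] right=[] parent=S
Step 4 (down 0): focus=B path=0/0 depth=2 children=['G'] left=[] right=['R'] parent=X
Step 5 (right): focus=R path=0/1 depth=2 children=['P'] left=['B'] right=[] parent=X
Step 6 (down 0): focus=P path=0/1/0 depth=3 children=[] left=[] right=[] parent=R
Step 7 (up): focus=R path=0/1 depth=2 children=['P'] left=['B'] right=[] parent=X
Step 8 (up): focus=X path=0 depth=1 children=['B', 'R'] left=[] right=[] parent=S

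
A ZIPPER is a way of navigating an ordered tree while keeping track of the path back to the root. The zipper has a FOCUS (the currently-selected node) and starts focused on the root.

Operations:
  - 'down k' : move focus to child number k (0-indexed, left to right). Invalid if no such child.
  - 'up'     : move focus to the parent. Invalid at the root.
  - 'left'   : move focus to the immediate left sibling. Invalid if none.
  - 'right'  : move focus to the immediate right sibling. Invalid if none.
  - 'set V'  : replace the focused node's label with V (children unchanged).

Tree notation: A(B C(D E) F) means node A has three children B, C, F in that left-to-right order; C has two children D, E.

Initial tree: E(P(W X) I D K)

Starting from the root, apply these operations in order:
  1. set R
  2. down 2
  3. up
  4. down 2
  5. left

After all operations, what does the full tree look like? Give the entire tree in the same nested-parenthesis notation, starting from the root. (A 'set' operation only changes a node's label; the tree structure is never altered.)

Step 1 (set R): focus=R path=root depth=0 children=['P', 'I', 'D', 'K'] (at root)
Step 2 (down 2): focus=D path=2 depth=1 children=[] left=['P', 'I'] right=['K'] parent=R
Step 3 (up): focus=R path=root depth=0 children=['P', 'I', 'D', 'K'] (at root)
Step 4 (down 2): focus=D path=2 depth=1 children=[] left=['P', 'I'] right=['K'] parent=R
Step 5 (left): focus=I path=1 depth=1 children=[] left=['P'] right=['D', 'K'] parent=R

Answer: R(P(W X) I D K)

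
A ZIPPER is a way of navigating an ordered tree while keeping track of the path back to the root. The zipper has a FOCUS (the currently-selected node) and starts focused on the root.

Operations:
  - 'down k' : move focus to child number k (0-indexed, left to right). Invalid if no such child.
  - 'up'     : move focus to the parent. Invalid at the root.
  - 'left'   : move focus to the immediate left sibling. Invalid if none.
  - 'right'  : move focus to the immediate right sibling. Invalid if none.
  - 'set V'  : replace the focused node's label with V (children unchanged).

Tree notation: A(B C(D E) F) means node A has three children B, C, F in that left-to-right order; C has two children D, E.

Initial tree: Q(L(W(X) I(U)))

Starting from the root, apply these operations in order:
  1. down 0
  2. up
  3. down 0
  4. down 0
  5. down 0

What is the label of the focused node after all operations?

Answer: X

Derivation:
Step 1 (down 0): focus=L path=0 depth=1 children=['W', 'I'] left=[] right=[] parent=Q
Step 2 (up): focus=Q path=root depth=0 children=['L'] (at root)
Step 3 (down 0): focus=L path=0 depth=1 children=['W', 'I'] left=[] right=[] parent=Q
Step 4 (down 0): focus=W path=0/0 depth=2 children=['X'] left=[] right=['I'] parent=L
Step 5 (down 0): focus=X path=0/0/0 depth=3 children=[] left=[] right=[] parent=W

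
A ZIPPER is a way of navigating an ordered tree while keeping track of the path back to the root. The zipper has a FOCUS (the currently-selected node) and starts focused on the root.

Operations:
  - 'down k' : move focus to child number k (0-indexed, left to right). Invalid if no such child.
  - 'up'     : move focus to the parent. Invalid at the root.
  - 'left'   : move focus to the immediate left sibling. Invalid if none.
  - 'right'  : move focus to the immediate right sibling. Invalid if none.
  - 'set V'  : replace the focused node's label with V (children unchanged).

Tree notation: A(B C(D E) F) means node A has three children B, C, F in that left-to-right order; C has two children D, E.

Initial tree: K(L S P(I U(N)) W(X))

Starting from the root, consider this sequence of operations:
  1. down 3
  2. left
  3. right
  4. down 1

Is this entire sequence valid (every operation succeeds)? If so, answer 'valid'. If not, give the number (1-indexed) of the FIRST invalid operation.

Answer: 4

Derivation:
Step 1 (down 3): focus=W path=3 depth=1 children=['X'] left=['L', 'S', 'P'] right=[] parent=K
Step 2 (left): focus=P path=2 depth=1 children=['I', 'U'] left=['L', 'S'] right=['W'] parent=K
Step 3 (right): focus=W path=3 depth=1 children=['X'] left=['L', 'S', 'P'] right=[] parent=K
Step 4 (down 1): INVALID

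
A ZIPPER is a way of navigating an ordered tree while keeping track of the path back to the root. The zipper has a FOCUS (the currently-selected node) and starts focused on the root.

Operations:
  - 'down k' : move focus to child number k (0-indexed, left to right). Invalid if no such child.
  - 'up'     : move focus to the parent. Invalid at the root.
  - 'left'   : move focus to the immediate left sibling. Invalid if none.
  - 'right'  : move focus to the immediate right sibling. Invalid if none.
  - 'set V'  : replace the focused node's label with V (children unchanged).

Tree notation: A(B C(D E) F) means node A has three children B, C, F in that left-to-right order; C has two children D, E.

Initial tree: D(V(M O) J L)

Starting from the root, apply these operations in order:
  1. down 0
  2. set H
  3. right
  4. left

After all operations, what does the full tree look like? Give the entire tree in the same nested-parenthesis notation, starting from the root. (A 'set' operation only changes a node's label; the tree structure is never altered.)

Step 1 (down 0): focus=V path=0 depth=1 children=['M', 'O'] left=[] right=['J', 'L'] parent=D
Step 2 (set H): focus=H path=0 depth=1 children=['M', 'O'] left=[] right=['J', 'L'] parent=D
Step 3 (right): focus=J path=1 depth=1 children=[] left=['H'] right=['L'] parent=D
Step 4 (left): focus=H path=0 depth=1 children=['M', 'O'] left=[] right=['J', 'L'] parent=D

Answer: D(H(M O) J L)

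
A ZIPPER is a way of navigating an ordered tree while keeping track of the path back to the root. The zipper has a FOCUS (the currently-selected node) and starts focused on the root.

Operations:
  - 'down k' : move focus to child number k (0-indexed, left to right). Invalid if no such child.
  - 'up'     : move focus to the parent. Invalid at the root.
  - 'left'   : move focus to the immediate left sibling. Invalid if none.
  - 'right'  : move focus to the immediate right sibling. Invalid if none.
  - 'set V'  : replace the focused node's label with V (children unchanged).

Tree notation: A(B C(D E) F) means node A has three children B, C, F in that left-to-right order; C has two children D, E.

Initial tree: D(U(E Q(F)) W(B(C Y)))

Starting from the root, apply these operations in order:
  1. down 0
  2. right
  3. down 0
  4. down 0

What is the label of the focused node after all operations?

Step 1 (down 0): focus=U path=0 depth=1 children=['E', 'Q'] left=[] right=['W'] parent=D
Step 2 (right): focus=W path=1 depth=1 children=['B'] left=['U'] right=[] parent=D
Step 3 (down 0): focus=B path=1/0 depth=2 children=['C', 'Y'] left=[] right=[] parent=W
Step 4 (down 0): focus=C path=1/0/0 depth=3 children=[] left=[] right=['Y'] parent=B

Answer: C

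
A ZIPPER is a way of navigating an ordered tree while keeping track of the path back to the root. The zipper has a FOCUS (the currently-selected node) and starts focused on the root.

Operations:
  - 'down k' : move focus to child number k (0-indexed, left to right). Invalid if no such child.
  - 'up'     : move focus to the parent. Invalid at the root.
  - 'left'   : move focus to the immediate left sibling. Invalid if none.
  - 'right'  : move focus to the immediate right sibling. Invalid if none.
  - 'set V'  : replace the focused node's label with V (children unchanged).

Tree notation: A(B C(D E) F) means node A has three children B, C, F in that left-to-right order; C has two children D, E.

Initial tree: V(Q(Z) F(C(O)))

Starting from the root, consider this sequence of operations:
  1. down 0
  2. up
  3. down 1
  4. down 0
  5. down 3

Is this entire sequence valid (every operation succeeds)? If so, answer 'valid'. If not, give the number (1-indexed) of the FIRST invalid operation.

Step 1 (down 0): focus=Q path=0 depth=1 children=['Z'] left=[] right=['F'] parent=V
Step 2 (up): focus=V path=root depth=0 children=['Q', 'F'] (at root)
Step 3 (down 1): focus=F path=1 depth=1 children=['C'] left=['Q'] right=[] parent=V
Step 4 (down 0): focus=C path=1/0 depth=2 children=['O'] left=[] right=[] parent=F
Step 5 (down 3): INVALID

Answer: 5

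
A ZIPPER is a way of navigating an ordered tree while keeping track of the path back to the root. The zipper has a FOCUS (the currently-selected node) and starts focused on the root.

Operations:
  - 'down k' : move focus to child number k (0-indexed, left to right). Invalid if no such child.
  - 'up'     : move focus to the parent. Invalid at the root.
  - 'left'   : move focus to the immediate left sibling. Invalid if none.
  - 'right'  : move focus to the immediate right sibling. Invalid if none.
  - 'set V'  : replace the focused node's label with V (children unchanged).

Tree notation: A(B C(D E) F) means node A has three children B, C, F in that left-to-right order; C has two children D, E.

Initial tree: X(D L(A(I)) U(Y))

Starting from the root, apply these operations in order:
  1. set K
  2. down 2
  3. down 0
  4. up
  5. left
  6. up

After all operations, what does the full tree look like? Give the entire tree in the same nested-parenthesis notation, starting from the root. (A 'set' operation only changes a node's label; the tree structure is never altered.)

Answer: K(D L(A(I)) U(Y))

Derivation:
Step 1 (set K): focus=K path=root depth=0 children=['D', 'L', 'U'] (at root)
Step 2 (down 2): focus=U path=2 depth=1 children=['Y'] left=['D', 'L'] right=[] parent=K
Step 3 (down 0): focus=Y path=2/0 depth=2 children=[] left=[] right=[] parent=U
Step 4 (up): focus=U path=2 depth=1 children=['Y'] left=['D', 'L'] right=[] parent=K
Step 5 (left): focus=L path=1 depth=1 children=['A'] left=['D'] right=['U'] parent=K
Step 6 (up): focus=K path=root depth=0 children=['D', 'L', 'U'] (at root)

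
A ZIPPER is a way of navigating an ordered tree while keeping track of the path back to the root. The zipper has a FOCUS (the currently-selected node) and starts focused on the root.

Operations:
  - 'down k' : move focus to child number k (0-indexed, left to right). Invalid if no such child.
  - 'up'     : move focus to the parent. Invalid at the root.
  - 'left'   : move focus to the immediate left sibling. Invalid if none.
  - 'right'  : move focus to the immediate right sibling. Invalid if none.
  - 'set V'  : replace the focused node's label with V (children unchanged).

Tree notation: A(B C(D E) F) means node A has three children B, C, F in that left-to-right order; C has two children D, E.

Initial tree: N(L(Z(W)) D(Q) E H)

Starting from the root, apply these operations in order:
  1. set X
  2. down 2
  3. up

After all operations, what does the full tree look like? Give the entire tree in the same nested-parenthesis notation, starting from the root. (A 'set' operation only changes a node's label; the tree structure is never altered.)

Answer: X(L(Z(W)) D(Q) E H)

Derivation:
Step 1 (set X): focus=X path=root depth=0 children=['L', 'D', 'E', 'H'] (at root)
Step 2 (down 2): focus=E path=2 depth=1 children=[] left=['L', 'D'] right=['H'] parent=X
Step 3 (up): focus=X path=root depth=0 children=['L', 'D', 'E', 'H'] (at root)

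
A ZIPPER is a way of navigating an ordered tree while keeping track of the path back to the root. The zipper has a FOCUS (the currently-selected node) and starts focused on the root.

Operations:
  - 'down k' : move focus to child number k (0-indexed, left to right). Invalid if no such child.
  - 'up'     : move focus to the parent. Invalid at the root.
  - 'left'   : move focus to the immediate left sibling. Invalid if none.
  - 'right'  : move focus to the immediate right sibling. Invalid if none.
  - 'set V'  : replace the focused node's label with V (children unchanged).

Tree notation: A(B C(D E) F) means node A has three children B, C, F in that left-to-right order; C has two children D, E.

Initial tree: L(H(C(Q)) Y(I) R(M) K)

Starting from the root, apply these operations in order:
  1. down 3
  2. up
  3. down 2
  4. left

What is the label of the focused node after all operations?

Step 1 (down 3): focus=K path=3 depth=1 children=[] left=['H', 'Y', 'R'] right=[] parent=L
Step 2 (up): focus=L path=root depth=0 children=['H', 'Y', 'R', 'K'] (at root)
Step 3 (down 2): focus=R path=2 depth=1 children=['M'] left=['H', 'Y'] right=['K'] parent=L
Step 4 (left): focus=Y path=1 depth=1 children=['I'] left=['H'] right=['R', 'K'] parent=L

Answer: Y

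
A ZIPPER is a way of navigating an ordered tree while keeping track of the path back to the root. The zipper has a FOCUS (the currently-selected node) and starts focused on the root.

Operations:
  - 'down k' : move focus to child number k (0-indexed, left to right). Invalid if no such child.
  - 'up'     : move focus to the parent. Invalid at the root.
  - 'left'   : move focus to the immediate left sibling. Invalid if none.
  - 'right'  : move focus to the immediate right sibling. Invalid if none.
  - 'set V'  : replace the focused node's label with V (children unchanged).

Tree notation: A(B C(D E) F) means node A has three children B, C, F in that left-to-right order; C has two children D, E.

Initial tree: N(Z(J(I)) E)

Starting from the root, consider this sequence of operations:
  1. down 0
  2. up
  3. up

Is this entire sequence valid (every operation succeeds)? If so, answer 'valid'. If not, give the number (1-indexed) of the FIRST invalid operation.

Answer: 3

Derivation:
Step 1 (down 0): focus=Z path=0 depth=1 children=['J'] left=[] right=['E'] parent=N
Step 2 (up): focus=N path=root depth=0 children=['Z', 'E'] (at root)
Step 3 (up): INVALID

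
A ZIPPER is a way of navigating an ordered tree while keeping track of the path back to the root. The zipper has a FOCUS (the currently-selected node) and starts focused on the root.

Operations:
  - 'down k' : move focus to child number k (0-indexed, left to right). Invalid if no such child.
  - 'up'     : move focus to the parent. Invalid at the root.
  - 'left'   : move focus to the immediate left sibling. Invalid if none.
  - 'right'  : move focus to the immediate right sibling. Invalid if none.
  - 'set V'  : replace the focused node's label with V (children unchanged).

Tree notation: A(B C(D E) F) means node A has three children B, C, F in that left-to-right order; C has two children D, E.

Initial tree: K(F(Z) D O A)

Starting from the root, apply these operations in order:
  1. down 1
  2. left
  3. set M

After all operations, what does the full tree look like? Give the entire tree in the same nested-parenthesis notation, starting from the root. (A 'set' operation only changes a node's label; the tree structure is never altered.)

Step 1 (down 1): focus=D path=1 depth=1 children=[] left=['F'] right=['O', 'A'] parent=K
Step 2 (left): focus=F path=0 depth=1 children=['Z'] left=[] right=['D', 'O', 'A'] parent=K
Step 3 (set M): focus=M path=0 depth=1 children=['Z'] left=[] right=['D', 'O', 'A'] parent=K

Answer: K(M(Z) D O A)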